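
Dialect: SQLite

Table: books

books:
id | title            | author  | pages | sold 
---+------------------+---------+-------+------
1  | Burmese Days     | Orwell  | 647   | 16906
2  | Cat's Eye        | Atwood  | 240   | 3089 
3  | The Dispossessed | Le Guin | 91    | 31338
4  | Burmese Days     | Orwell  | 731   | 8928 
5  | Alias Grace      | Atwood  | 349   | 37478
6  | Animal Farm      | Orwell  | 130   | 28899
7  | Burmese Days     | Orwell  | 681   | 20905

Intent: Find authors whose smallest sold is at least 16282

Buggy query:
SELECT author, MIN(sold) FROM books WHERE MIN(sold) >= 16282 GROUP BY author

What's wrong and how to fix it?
Bug: MIN() in WHERE is a misuse of aggregate

Fix: Replace WHERE with HAVING after the GROUP BY

Corrected query:
SELECT author, MIN(sold) FROM books GROUP BY author HAVING MIN(sold) >= 16282

Result:
author  | MIN(sold)
--------+----------
Le Guin | 31338    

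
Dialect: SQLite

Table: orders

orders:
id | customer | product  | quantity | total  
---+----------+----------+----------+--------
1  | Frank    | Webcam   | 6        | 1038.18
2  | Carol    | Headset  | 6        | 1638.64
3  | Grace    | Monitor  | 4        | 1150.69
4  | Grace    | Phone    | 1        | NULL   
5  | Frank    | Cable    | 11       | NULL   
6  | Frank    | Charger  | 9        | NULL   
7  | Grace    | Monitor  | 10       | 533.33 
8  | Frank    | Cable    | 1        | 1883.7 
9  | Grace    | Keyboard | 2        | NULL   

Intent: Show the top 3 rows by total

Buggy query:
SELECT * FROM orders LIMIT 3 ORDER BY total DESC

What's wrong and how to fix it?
Bug: ORDER BY cannot follow LIMIT; LIMIT is the final clause

Fix: Swap the clauses: ORDER BY first, then LIMIT

Corrected query:
SELECT * FROM orders ORDER BY total DESC LIMIT 3

Result:
id | customer | product | quantity | total  
---+----------+---------+----------+--------
8  | Frank    | Cable   | 1        | 1883.7 
2  | Carol    | Headset | 6        | 1638.64
3  | Grace    | Monitor | 4        | 1150.69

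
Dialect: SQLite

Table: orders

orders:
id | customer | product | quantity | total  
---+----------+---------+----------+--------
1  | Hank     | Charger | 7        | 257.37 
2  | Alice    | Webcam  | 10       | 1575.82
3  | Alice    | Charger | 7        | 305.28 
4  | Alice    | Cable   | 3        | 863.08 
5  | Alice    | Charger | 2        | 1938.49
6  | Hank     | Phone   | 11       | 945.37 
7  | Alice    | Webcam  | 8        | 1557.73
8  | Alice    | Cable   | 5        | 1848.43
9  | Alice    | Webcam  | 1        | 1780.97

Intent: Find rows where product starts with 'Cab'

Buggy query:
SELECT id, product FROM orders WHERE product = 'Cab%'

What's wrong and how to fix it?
Bug: Wildcards only work with LIKE; '=' treats '%' as a literal character

Fix: Replace '=' with LIKE so 'Cab%' is treated as a pattern

Corrected query:
SELECT id, product FROM orders WHERE product LIKE 'Cab%'

Result:
id | product
---+--------
4  | Cable  
8  | Cable  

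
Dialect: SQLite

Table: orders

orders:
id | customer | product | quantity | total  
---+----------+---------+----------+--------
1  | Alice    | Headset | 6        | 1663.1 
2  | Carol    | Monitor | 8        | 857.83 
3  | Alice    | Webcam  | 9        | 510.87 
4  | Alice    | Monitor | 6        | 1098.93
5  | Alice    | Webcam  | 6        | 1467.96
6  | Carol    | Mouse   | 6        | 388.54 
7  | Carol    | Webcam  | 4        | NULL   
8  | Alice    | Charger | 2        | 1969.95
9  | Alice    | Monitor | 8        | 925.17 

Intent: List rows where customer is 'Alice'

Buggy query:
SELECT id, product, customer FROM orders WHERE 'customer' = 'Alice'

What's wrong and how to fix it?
Bug: 'customer' in single quotes is a string literal, not the column; the comparison is literal-vs-literal and never true

Fix: Reference the column as customer without single quotes

Corrected query:
SELECT id, product, customer FROM orders WHERE customer = 'Alice'

Result:
id | product | customer
---+---------+---------
1  | Headset | Alice   
3  | Webcam  | Alice   
4  | Monitor | Alice   
5  | Webcam  | Alice   
8  | Charger | Alice   
9  | Monitor | Alice   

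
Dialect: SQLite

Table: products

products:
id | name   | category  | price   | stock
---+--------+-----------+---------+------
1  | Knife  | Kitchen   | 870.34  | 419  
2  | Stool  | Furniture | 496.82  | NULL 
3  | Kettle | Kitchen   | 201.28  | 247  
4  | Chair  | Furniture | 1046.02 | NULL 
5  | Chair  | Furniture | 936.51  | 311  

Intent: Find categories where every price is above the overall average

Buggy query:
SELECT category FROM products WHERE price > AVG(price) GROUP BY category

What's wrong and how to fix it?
Bug: AVG() is an aggregate; it can't sit directly in WHERE

Fix: Compute the overall average in a scalar subquery and compare each group's MIN against it in HAVING

Corrected query:
SELECT category FROM products GROUP BY category HAVING MIN(price) > (SELECT AVG(price) FROM products)

Result:
(no rows)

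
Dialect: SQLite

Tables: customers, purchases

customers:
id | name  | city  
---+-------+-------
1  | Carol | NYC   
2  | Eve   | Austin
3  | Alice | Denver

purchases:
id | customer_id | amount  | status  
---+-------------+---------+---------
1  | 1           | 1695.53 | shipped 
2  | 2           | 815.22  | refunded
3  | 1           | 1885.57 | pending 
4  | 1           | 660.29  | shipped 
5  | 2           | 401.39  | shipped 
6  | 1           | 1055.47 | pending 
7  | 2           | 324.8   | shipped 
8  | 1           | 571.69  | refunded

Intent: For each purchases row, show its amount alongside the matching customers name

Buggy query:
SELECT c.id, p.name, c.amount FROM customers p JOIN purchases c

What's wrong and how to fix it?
Bug: Missing join condition: each purchases row is matched to all customers rows instead of just its own

Fix: Add ON c.customer_id = p.id to the JOIN

Corrected query:
SELECT c.id, p.name, c.amount FROM customers p JOIN purchases c ON c.customer_id = p.id

Result:
id | name  | amount 
---+-------+--------
1  | Carol | 1695.53
2  | Eve   | 815.22 
3  | Carol | 1885.57
4  | Carol | 660.29 
5  | Eve   | 401.39 
6  | Carol | 1055.47
7  | Eve   | 324.8  
8  | Carol | 571.69 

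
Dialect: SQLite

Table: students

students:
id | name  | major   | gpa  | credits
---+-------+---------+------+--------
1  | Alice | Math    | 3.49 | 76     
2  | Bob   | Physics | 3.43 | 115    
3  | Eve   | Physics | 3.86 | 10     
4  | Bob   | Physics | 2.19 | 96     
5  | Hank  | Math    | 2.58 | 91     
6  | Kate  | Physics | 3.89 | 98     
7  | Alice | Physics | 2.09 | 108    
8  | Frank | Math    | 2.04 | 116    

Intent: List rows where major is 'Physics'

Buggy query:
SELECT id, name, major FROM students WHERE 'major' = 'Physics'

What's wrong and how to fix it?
Bug: Single quotes denote string literals in SQL; the column name is being compared as a constant string

Fix: Remove the quotes around the column name (or use double quotes for an identifier)

Corrected query:
SELECT id, name, major FROM students WHERE major = 'Physics'

Result:
id | name  | major  
---+-------+--------
2  | Bob   | Physics
3  | Eve   | Physics
4  | Bob   | Physics
6  | Kate  | Physics
7  | Alice | Physics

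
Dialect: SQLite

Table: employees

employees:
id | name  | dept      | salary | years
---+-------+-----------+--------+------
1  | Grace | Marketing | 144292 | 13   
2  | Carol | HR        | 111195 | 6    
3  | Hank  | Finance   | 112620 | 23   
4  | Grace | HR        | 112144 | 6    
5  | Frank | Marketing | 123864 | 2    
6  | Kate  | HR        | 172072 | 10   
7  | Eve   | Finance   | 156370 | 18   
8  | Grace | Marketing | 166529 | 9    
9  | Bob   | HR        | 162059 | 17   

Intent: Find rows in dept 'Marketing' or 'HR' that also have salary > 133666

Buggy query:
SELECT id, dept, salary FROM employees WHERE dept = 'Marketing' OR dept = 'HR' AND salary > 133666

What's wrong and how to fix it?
Bug: AND binds tighter than OR, so this parses as dept = 'Marketing' OR (dept = 'HR' AND salary > 133666)

Fix: Add parentheses around the OR so the AND applies to both alternatives

Corrected query:
SELECT id, dept, salary FROM employees WHERE (dept = 'Marketing' OR dept = 'HR') AND salary > 133666

Result:
id | dept      | salary
---+-----------+-------
1  | Marketing | 144292
6  | HR        | 172072
8  | Marketing | 166529
9  | HR        | 162059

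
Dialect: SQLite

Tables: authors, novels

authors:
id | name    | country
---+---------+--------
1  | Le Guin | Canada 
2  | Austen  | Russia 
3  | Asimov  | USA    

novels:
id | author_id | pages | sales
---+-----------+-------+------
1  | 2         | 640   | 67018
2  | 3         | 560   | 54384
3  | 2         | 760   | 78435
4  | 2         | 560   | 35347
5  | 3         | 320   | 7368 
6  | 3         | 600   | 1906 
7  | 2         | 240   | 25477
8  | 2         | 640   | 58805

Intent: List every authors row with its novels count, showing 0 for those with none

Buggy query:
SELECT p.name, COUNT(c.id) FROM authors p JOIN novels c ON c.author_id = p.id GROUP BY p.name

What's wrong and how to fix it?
Bug: An inner join excludes parents with zero children

Fix: Use LEFT JOIN so parents without children still appear (COUNT(c.id) gives 0)

Corrected query:
SELECT p.name, COUNT(c.id) FROM authors p LEFT JOIN novels c ON c.author_id = p.id GROUP BY p.name

Result:
name    | COUNT(c.id)
--------+------------
Asimov  | 3          
Austen  | 5          
Le Guin | 0          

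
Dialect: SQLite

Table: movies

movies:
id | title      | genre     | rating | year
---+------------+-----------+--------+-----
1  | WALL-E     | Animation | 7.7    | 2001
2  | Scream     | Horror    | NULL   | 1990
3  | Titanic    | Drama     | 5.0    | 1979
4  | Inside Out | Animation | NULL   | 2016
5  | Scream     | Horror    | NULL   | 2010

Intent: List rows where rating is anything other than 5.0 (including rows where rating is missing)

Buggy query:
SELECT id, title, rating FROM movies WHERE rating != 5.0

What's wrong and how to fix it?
Bug: 'rating != 5.0' is unknown when rating is NULL, so NULL rows are silently excluded

Fix: Add an explicit OR rating IS NULL to include the missing-value rows

Corrected query:
SELECT id, title, rating FROM movies WHERE rating != 5.0 OR rating IS NULL

Result:
id | title      | rating
---+------------+-------
1  | WALL-E     | 7.7   
2  | Scream     | NULL  
4  | Inside Out | NULL  
5  | Scream     | NULL  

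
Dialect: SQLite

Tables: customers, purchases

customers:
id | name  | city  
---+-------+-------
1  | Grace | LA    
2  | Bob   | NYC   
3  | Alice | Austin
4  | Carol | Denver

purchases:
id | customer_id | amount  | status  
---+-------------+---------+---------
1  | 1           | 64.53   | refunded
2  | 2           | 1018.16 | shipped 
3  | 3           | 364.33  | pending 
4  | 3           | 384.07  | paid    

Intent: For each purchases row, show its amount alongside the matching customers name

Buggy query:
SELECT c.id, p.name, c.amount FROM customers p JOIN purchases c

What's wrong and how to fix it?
Bug: Missing join condition: each purchases row is matched to all customers rows instead of just its own

Fix: Add ON c.customer_id = p.id to the JOIN

Corrected query:
SELECT c.id, p.name, c.amount FROM customers p JOIN purchases c ON c.customer_id = p.id

Result:
id | name  | amount 
---+-------+--------
1  | Grace | 64.53  
2  | Bob   | 1018.16
3  | Alice | 364.33 
4  | Alice | 384.07 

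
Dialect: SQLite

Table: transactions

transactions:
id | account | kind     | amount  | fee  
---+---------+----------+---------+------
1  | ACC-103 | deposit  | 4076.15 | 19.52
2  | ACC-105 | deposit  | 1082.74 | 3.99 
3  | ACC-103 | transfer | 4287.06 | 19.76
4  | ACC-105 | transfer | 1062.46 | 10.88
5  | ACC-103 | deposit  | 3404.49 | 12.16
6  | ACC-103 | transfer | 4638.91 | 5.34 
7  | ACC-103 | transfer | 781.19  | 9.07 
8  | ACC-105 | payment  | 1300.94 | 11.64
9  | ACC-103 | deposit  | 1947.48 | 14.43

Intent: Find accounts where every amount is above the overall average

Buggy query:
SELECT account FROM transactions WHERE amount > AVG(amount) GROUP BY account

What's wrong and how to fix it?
Bug: WHERE evaluates per row before aggregation, so AVG() is unavailable

Fix: Compute the overall average in a scalar subquery and compare each group's MIN against it in HAVING

Corrected query:
SELECT account FROM transactions GROUP BY account HAVING MIN(amount) > (SELECT AVG(amount) FROM transactions)

Result:
(no rows)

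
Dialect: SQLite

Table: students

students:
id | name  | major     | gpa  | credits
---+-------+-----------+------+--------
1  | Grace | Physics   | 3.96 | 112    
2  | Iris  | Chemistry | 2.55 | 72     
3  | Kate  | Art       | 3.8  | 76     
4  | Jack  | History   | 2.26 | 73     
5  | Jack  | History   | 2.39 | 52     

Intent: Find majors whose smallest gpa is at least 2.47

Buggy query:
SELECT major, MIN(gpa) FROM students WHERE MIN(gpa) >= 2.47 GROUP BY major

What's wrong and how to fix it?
Bug: Aggregates like MIN are computed per group after WHERE runs

Fix: Use HAVING for the per-group MIN condition

Corrected query:
SELECT major, MIN(gpa) FROM students GROUP BY major HAVING MIN(gpa) >= 2.47

Result:
major     | MIN(gpa)
----------+---------
Art       | 3.8     
Chemistry | 2.55    
Physics   | 3.96    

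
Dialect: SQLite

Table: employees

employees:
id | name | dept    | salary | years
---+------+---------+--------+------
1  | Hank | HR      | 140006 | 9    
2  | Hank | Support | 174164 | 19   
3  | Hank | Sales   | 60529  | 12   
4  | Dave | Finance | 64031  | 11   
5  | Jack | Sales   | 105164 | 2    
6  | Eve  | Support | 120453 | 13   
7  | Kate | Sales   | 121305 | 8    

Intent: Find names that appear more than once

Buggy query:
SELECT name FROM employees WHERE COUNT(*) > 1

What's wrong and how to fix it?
Bug: WHERE can't reference COUNT(*); aggregates are computed after WHERE

Fix: GROUP BY name, then filter groups with HAVING COUNT(*) > 1

Corrected query:
SELECT name FROM employees GROUP BY name HAVING COUNT(*) > 1

Result:
name
----
Hank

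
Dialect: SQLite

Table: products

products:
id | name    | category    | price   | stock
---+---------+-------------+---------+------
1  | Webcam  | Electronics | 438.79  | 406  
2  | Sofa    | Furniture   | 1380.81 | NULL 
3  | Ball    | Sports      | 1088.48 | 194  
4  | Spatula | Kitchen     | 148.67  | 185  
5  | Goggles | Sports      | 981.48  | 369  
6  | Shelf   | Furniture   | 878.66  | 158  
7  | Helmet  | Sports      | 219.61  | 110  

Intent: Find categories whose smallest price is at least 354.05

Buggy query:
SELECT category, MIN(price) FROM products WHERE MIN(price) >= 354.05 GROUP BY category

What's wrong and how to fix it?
Bug: Aggregates like MIN are computed per group after WHERE runs

Fix: Use HAVING for the per-group MIN condition

Corrected query:
SELECT category, MIN(price) FROM products GROUP BY category HAVING MIN(price) >= 354.05

Result:
category    | MIN(price)
------------+-----------
Electronics | 438.79    
Furniture   | 878.66    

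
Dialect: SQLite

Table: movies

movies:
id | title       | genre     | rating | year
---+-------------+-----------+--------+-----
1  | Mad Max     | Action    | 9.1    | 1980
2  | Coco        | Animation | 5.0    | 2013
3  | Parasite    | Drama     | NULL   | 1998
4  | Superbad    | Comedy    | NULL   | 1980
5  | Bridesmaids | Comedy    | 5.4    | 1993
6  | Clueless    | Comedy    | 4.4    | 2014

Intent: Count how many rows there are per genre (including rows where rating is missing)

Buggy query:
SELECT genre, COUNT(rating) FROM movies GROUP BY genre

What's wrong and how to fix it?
Bug: COUNT(rating) skips NULLs, so groups with missing rating are undercounted

Fix: Use COUNT(*) to count all rows regardless of NULL

Corrected query:
SELECT genre, COUNT(*) FROM movies GROUP BY genre

Result:
genre     | COUNT(*)
----------+---------
Action    | 1       
Animation | 1       
Comedy    | 3       
Drama     | 1       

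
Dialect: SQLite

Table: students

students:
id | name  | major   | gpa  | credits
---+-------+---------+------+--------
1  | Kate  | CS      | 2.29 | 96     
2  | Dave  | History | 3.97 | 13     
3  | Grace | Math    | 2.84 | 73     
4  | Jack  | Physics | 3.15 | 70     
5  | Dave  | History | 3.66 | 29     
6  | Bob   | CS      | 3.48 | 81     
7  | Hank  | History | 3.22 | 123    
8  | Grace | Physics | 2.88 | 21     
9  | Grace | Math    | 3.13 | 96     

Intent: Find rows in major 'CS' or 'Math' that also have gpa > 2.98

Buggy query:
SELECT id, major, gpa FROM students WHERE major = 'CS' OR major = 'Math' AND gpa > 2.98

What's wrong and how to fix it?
Bug: AND binds tighter than OR, so this parses as major = 'CS' OR (major = 'Math' AND gpa > 2.98)

Fix: Add parentheses around the OR so the AND applies to both alternatives

Corrected query:
SELECT id, major, gpa FROM students WHERE (major = 'CS' OR major = 'Math') AND gpa > 2.98

Result:
id | major | gpa 
---+-------+-----
6  | CS    | 3.48
9  | Math  | 3.13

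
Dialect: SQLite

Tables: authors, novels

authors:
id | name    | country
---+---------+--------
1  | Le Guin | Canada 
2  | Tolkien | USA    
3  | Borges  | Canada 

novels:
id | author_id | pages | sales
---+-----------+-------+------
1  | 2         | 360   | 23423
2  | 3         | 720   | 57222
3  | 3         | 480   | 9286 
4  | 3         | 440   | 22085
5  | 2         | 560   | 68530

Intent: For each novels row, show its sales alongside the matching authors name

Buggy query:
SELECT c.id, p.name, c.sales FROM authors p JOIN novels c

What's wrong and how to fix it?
Bug: Missing join condition: each novels row is matched to all authors rows instead of just its own

Fix: Specify the join condition linking the foreign key to the parent id

Corrected query:
SELECT c.id, p.name, c.sales FROM authors p JOIN novels c ON c.author_id = p.id

Result:
id | name    | sales
---+---------+------
1  | Tolkien | 23423
2  | Borges  | 57222
3  | Borges  | 9286 
4  | Borges  | 22085
5  | Tolkien | 68530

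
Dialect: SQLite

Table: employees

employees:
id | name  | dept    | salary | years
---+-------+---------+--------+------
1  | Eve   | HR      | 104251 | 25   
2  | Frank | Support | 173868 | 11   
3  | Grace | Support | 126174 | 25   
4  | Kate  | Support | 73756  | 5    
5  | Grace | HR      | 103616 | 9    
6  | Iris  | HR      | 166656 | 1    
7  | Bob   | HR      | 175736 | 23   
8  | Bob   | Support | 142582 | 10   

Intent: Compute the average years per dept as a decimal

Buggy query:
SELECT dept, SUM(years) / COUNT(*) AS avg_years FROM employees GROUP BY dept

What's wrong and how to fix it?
Bug: SUM(years) and COUNT(*) are both integers; the division truncates the fractional part

Fix: Cast one side to REAL so the division keeps the fractional part

Corrected query:
SELECT dept, SUM(years) * 1.0 / COUNT(*) AS avg_years FROM employees GROUP BY dept

Result:
dept    | avg_years
--------+----------
HR      | 14.5     
Support | 12.75    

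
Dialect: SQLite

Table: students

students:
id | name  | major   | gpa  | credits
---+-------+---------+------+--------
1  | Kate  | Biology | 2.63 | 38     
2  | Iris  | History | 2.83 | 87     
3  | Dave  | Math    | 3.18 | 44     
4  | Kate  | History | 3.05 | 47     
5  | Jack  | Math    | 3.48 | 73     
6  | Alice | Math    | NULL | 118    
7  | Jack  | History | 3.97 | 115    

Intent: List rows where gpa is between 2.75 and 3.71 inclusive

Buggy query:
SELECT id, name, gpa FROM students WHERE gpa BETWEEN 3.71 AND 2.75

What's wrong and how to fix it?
Bug: BETWEEN expects the lower bound first; with 3.71 AND 2.75 the range is empty

Fix: Swap the bounds so the smaller value comes first

Corrected query:
SELECT id, name, gpa FROM students WHERE gpa BETWEEN 2.75 AND 3.71

Result:
id | name | gpa 
---+------+-----
2  | Iris | 2.83
3  | Dave | 3.18
4  | Kate | 3.05
5  | Jack | 3.48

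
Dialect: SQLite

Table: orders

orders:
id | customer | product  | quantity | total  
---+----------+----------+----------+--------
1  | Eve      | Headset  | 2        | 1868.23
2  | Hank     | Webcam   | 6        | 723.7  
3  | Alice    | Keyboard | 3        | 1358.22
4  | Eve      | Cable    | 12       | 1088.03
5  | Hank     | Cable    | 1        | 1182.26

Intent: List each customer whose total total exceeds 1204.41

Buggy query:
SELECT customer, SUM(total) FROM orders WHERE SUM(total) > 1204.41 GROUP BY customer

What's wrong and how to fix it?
Bug: SUM(total) is an aggregate, but WHERE filters rows before aggregation

Fix: Use HAVING (which filters groups after aggregation) instead of WHERE

Corrected query:
SELECT customer, SUM(total) FROM orders GROUP BY customer HAVING SUM(total) > 1204.41

Result:
customer | SUM(total)
---------+-----------
Alice    | 1358.22   
Eve      | 2956.26   
Hank     | 1905.96   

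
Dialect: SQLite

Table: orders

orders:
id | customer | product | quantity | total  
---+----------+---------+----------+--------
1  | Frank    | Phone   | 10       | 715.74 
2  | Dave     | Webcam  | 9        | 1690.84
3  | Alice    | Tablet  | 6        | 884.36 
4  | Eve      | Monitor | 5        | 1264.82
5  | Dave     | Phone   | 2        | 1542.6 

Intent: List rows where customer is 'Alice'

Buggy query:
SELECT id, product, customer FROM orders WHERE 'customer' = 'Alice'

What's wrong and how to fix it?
Bug: 'customer' in single quotes is a string literal, not the column; the comparison is literal-vs-literal and never true

Fix: Reference the column as customer without single quotes

Corrected query:
SELECT id, product, customer FROM orders WHERE customer = 'Alice'

Result:
id | product | customer
---+---------+---------
3  | Tablet  | Alice   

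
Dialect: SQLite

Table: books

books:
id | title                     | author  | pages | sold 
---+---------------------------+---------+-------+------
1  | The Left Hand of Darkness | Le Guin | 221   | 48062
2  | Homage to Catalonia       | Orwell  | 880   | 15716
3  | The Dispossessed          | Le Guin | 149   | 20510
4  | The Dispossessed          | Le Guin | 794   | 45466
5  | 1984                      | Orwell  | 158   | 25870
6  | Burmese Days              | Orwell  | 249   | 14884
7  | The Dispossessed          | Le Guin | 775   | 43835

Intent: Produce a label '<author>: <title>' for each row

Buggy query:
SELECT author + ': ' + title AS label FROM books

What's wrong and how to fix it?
Bug: '+' is numeric addition; on text columns SQLite converts them to 0 instead of concatenating

Fix: Replace + with || to concatenate text

Corrected query:
SELECT author || ': ' || title AS label FROM books

Result:
label                             
----------------------------------
Le Guin: The Left Hand of Darkness
Orwell: Homage to Catalonia       
Le Guin: The Dispossessed         
Le Guin: The Dispossessed         
Orwell: 1984                      
Orwell: Burmese Days              
Le Guin: The Dispossessed         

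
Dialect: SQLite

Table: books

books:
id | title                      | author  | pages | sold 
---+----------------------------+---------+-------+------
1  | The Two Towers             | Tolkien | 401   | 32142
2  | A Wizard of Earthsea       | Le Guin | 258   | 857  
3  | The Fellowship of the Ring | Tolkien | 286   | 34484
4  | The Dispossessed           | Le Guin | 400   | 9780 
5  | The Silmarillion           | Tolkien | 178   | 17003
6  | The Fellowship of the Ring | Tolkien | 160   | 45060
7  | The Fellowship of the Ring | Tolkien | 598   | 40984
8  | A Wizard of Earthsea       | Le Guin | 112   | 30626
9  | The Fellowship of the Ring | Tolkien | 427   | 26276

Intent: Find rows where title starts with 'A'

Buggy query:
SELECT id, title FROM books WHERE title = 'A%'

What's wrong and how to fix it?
Bug: '=' compares the literal string including the % character; pattern matching needs LIKE

Fix: Replace '=' with LIKE so 'A%' is treated as a pattern

Corrected query:
SELECT id, title FROM books WHERE title LIKE 'A%'

Result:
id | title               
---+---------------------
2  | A Wizard of Earthsea
8  | A Wizard of Earthsea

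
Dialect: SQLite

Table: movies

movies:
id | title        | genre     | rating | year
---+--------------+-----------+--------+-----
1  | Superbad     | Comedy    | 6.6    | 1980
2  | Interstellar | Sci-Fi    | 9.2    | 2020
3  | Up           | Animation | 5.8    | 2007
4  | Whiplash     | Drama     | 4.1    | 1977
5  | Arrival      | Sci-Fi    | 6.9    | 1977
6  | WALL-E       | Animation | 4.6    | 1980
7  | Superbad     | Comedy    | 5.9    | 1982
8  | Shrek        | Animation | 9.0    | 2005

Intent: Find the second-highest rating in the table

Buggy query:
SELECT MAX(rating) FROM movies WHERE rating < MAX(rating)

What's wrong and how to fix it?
Bug: The inner MAX is an aggregate inside WHERE, which is not allowed

Fix: Compute the overall MAX in a subquery, then take MAX of rows below it

Corrected query:
SELECT MAX(rating) FROM movies WHERE rating < (SELECT MAX(rating) FROM movies)

Result:
MAX(rating)
-----------
9          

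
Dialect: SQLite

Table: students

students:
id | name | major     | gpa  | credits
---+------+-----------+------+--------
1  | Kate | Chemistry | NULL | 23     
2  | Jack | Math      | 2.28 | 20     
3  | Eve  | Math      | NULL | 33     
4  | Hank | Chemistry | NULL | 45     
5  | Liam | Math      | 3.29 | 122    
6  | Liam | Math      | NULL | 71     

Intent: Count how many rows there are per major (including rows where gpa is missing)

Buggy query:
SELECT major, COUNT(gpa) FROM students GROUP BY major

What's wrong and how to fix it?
Bug: COUNT(column) counts non-NULL values only; rows with NULL gpa aren't counted

Fix: Use COUNT(*) to count all rows regardless of NULL

Corrected query:
SELECT major, COUNT(*) FROM students GROUP BY major

Result:
major     | COUNT(*)
----------+---------
Chemistry | 2       
Math      | 4       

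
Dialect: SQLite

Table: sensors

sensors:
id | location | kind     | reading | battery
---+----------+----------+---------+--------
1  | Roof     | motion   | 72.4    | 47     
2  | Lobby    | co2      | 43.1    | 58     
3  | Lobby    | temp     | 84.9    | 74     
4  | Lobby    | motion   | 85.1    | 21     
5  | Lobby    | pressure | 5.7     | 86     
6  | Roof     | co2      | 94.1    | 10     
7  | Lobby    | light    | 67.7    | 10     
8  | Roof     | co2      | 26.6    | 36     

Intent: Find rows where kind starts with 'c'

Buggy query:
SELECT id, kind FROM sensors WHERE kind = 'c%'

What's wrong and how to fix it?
Bug: Wildcards only work with LIKE; '=' treats '%' as a literal character

Fix: Use LIKE for wildcard pattern matching

Corrected query:
SELECT id, kind FROM sensors WHERE kind LIKE 'c%'

Result:
id | kind
---+-----
2  | co2 
6  | co2 
8  | co2 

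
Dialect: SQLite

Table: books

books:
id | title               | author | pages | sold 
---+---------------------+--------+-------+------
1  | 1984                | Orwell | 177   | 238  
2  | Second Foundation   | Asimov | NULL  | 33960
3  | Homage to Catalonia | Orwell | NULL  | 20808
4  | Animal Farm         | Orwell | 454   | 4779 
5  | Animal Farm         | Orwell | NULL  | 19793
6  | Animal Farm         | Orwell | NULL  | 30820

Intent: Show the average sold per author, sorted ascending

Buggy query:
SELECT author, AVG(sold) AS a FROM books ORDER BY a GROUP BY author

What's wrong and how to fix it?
Bug: ORDER BY appears before GROUP BY; SQL clause order requires GROUP BY first

Fix: Reorder: SELECT … FROM … GROUP BY … ORDER BY …

Corrected query:
SELECT author, AVG(sold) AS a FROM books GROUP BY author ORDER BY a

Result:
author | a      
-------+--------
Orwell | 15287.6
Asimov | 33960  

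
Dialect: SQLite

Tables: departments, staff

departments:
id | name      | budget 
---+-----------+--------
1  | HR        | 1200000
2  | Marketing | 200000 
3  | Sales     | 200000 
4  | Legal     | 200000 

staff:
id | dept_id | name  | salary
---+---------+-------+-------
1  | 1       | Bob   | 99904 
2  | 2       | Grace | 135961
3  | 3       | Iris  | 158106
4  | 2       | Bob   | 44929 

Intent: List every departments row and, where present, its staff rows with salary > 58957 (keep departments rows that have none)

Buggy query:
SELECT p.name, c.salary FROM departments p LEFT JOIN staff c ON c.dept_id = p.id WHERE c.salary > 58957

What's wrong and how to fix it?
Bug: Filtering c.salary in WHERE discards the NULL rows produced by LEFT JOIN, turning it into an inner join

Fix: Put 'c.salary > 58957' in the JOIN's ON clause instead of WHERE

Corrected query:
SELECT p.name, c.salary FROM departments p LEFT JOIN staff c ON c.dept_id = p.id AND c.salary > 58957

Result:
name      | salary
----------+-------
HR        | 99904 
Marketing | 135961
Sales     | 158106
Legal     | NULL  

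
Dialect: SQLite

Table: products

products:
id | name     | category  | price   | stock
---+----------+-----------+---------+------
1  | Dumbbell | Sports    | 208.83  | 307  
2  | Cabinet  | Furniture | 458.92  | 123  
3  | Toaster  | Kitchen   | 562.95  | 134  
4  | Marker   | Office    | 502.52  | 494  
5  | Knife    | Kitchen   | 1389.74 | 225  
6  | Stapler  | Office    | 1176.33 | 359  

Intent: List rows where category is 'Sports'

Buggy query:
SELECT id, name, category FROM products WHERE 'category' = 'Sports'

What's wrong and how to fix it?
Bug: 'category' in single quotes is a string literal, not the column; the comparison is literal-vs-literal and never true

Fix: Remove the quotes around the column name (or use double quotes for an identifier)

Corrected query:
SELECT id, name, category FROM products WHERE category = 'Sports'

Result:
id | name     | category
---+----------+---------
1  | Dumbbell | Sports  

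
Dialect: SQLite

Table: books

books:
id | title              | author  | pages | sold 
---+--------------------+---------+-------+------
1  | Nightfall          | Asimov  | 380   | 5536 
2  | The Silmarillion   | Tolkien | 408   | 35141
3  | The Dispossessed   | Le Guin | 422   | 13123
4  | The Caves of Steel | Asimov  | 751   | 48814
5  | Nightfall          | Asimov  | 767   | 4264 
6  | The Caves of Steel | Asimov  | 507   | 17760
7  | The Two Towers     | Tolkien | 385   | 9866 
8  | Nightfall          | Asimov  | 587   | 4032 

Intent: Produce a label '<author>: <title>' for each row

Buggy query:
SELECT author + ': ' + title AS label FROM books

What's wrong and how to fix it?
Bug: SQLite uses || for string concatenation; + coerces text to numbers (yielding 0)

Fix: Use the || operator for string concatenation

Corrected query:
SELECT author || ': ' || title AS label FROM books

Result:
label                     
--------------------------
Asimov: Nightfall         
Tolkien: The Silmarillion 
Le Guin: The Dispossessed 
Asimov: The Caves of Steel
Asimov: Nightfall         
Asimov: The Caves of Steel
Tolkien: The Two Towers   
Asimov: Nightfall         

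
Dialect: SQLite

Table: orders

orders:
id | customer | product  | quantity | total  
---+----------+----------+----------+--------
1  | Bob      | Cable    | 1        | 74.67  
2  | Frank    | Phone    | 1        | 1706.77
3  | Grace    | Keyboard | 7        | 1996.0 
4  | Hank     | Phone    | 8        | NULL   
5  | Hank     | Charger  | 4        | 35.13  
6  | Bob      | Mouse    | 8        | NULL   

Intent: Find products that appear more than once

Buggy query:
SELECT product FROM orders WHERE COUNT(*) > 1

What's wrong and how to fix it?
Bug: COUNT(*) is an aggregate and cannot be used in WHERE

Fix: Group first, then use HAVING for the count condition

Corrected query:
SELECT product FROM orders GROUP BY product HAVING COUNT(*) > 1

Result:
product
-------
Phone  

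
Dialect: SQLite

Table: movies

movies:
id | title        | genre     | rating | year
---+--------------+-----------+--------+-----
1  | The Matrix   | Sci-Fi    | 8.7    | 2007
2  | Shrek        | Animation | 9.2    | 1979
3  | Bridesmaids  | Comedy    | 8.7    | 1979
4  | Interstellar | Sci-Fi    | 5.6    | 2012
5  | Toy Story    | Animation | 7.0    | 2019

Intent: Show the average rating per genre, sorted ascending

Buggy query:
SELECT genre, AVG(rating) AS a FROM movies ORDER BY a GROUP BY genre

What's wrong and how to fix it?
Bug: GROUP BY must precede ORDER BY

Fix: Reorder: SELECT … FROM … GROUP BY … ORDER BY …

Corrected query:
SELECT genre, AVG(rating) AS a FROM movies GROUP BY genre ORDER BY a

Result:
genre     | a   
----------+-----
Sci-Fi    | 7.15
Animation | 8.1 
Comedy    | 8.7 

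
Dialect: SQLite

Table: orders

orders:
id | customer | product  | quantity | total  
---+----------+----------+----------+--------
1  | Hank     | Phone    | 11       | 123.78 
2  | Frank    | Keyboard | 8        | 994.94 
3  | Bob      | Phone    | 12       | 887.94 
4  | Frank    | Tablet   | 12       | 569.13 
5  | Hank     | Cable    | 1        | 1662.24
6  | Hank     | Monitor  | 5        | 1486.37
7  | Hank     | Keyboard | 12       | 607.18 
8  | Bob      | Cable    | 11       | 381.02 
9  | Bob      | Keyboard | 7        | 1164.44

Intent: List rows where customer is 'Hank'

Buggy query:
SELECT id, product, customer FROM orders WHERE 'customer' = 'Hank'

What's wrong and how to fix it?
Bug: 'customer' in single quotes is a string literal, not the column; the comparison is literal-vs-literal and never true

Fix: Reference the column as customer without single quotes

Corrected query:
SELECT id, product, customer FROM orders WHERE customer = 'Hank'

Result:
id | product  | customer
---+----------+---------
1  | Phone    | Hank    
5  | Cable    | Hank    
6  | Monitor  | Hank    
7  | Keyboard | Hank    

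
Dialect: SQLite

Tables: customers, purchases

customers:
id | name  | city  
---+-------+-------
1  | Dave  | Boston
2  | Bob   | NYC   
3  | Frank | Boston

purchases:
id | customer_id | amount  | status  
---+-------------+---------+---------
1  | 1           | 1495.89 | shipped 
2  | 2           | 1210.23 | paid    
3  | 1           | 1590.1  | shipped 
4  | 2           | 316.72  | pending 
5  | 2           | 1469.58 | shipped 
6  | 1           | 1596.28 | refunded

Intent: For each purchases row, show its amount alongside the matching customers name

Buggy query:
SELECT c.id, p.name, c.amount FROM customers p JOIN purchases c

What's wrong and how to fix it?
Bug: JOIN with no ON clause produces a cartesian product; every purchases row pairs with every customers row

Fix: Specify the join condition linking the foreign key to the parent id

Corrected query:
SELECT c.id, p.name, c.amount FROM customers p JOIN purchases c ON c.customer_id = p.id

Result:
id | name | amount 
---+------+--------
1  | Dave | 1495.89
2  | Bob  | 1210.23
3  | Dave | 1590.1 
4  | Bob  | 316.72 
5  | Bob  | 1469.58
6  | Dave | 1596.28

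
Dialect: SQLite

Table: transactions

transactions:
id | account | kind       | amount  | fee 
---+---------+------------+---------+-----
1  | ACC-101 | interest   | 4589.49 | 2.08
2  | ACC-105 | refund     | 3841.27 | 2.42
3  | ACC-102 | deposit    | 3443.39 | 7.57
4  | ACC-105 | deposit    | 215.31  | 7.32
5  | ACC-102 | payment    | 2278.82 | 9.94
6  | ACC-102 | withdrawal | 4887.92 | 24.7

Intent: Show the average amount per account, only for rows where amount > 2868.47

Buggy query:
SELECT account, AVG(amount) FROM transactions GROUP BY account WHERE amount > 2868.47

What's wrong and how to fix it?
Bug: Row-level WHERE must come before GROUP BY in the clause order

Fix: Move the WHERE clause before GROUP BY

Corrected query:
SELECT account, AVG(amount) FROM transactions WHERE amount > 2868.47 GROUP BY account

Result:
account | AVG(amount)
--------+------------
ACC-101 | 4589.49    
ACC-102 | 4165.655   
ACC-105 | 3841.27    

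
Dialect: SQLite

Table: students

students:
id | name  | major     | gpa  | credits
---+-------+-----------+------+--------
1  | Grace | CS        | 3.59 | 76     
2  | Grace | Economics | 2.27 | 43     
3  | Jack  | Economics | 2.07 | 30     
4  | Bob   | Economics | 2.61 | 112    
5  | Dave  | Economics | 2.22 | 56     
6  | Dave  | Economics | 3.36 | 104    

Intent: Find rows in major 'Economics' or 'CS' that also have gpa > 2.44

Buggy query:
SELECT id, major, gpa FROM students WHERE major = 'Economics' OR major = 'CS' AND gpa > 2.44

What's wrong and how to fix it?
Bug: Without parentheses, AND is evaluated before OR, so the gpa filter only applies to the 'CS' branch

Fix: Group the OR with parentheses (or use IN), then AND the threshold

Corrected query:
SELECT id, major, gpa FROM students WHERE (major = 'Economics' OR major = 'CS') AND gpa > 2.44

Result:
id | major     | gpa 
---+-----------+-----
1  | CS        | 3.59
4  | Economics | 2.61
6  | Economics | 3.36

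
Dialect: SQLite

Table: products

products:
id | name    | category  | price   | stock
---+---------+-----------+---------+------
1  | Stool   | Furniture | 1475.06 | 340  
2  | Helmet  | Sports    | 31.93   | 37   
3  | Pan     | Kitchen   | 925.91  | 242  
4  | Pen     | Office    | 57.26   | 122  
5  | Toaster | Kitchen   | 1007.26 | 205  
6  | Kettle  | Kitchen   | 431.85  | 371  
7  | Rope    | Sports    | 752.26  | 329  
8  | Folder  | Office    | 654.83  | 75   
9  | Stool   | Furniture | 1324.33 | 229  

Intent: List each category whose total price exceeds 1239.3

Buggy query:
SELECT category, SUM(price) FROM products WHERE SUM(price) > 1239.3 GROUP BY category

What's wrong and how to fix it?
Bug: WHERE runs before GROUP BY, so aggregates aren't available there

Fix: Use HAVING (which filters groups after aggregation) instead of WHERE

Corrected query:
SELECT category, SUM(price) FROM products GROUP BY category HAVING SUM(price) > 1239.3

Result:
category  | SUM(price)
----------+-----------
Furniture | 2799.39   
Kitchen   | 2365.02   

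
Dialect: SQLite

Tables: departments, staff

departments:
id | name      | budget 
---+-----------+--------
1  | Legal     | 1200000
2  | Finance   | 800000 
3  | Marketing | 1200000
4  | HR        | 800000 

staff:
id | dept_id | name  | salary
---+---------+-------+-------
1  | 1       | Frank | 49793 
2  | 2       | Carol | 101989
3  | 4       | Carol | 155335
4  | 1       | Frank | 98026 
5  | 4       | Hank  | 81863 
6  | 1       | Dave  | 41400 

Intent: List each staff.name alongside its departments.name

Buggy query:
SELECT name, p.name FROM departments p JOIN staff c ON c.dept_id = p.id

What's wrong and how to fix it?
Bug: Both tables have a 'name' column; the unqualified reference is ambiguous

Fix: Prefix ambiguous columns with the table alias

Corrected query:
SELECT c.name, p.name FROM departments p JOIN staff c ON c.dept_id = p.id

Result:
name  | name   
------+--------
Frank | Legal  
Carol | Finance
Carol | HR     
Frank | Legal  
Hank  | HR     
Dave  | Legal  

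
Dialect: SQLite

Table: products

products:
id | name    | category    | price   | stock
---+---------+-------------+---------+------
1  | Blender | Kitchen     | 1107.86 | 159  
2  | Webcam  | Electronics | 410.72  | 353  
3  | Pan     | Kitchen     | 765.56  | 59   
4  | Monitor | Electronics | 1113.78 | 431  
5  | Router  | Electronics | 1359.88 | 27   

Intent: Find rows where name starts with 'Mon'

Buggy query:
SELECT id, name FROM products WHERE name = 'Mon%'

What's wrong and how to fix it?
Bug: '=' compares the literal string including the % character; pattern matching needs LIKE

Fix: Use LIKE for wildcard pattern matching

Corrected query:
SELECT id, name FROM products WHERE name LIKE 'Mon%'

Result:
id | name   
---+--------
4  | Monitor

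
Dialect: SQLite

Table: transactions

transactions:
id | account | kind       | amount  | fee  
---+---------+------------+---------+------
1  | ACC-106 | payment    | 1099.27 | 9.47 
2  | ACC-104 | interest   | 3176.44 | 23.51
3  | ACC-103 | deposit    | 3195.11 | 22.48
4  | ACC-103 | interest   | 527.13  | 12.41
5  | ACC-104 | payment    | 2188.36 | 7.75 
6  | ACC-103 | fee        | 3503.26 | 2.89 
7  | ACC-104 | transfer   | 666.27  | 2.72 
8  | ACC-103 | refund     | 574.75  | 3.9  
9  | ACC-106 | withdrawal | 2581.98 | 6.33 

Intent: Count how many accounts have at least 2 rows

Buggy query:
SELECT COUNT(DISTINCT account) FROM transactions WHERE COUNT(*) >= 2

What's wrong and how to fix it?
Bug: COUNT(*) cannot appear in WHERE; the per-group count doesn't exist yet

Fix: Group first with HAVING COUNT(*) >= 2, then COUNT the resulting groups

Corrected query:
SELECT COUNT(*) FROM (SELECT account FROM transactions GROUP BY account HAVING COUNT(*) >= 2)

Result:
COUNT(*)
--------
3       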